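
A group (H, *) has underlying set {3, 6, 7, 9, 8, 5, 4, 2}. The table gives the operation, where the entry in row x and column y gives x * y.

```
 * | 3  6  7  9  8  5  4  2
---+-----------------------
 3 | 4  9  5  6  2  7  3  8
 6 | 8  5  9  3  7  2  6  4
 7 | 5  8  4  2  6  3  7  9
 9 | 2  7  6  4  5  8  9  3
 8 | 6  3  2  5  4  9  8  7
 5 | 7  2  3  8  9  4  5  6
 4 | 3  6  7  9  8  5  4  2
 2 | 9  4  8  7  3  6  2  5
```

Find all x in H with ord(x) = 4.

Identity is 4. Compute the order of each non-identity element by repeated multiplication:
  3: 3 → 4  (order 2)
  6: 6 → 5 → 2 → 4  (order 4)
  7: 7 → 4  (order 2)
  9: 9 → 4  (order 2)
  8: 8 → 4  (order 2)
  5: 5 → 4  (order 2)
  2: 2 → 5 → 6 → 4  (order 4)
Elements of order 4: {2, 6}.

{2, 6}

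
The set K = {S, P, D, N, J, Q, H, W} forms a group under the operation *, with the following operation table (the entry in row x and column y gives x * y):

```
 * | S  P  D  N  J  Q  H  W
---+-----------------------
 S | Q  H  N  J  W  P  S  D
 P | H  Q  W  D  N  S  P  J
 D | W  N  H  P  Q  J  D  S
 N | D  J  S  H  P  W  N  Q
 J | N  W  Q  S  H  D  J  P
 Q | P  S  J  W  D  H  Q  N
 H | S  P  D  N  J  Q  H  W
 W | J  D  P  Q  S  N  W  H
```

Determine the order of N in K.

2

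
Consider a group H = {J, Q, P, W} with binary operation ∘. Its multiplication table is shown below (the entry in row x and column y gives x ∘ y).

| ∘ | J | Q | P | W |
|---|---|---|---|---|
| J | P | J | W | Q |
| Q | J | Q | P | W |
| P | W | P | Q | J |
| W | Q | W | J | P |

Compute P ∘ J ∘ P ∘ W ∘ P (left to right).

P

P ∘ J = W
W ∘ P = J
J ∘ W = Q
Q ∘ P = P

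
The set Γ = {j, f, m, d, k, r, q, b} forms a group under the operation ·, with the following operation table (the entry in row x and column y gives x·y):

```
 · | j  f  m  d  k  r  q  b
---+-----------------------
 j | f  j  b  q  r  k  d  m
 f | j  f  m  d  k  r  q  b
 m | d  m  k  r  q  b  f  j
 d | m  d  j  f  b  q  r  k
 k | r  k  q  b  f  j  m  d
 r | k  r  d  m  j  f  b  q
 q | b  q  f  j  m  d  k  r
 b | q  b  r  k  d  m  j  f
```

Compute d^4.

f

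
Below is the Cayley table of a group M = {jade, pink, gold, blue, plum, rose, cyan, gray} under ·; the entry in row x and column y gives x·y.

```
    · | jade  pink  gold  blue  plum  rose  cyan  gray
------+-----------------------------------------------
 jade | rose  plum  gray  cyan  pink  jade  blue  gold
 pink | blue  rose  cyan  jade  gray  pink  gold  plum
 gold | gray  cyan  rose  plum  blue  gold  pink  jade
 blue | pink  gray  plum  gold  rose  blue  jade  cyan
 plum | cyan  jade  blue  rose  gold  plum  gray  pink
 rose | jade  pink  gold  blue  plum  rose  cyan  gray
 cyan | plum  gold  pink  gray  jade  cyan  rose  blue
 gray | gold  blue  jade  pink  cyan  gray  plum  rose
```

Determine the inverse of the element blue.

plum

First locate the identity: row rose matches the header, so rose is the identity.
Scan row blue for rose: blue·plum = rose. Hence blue^(-1) = plum.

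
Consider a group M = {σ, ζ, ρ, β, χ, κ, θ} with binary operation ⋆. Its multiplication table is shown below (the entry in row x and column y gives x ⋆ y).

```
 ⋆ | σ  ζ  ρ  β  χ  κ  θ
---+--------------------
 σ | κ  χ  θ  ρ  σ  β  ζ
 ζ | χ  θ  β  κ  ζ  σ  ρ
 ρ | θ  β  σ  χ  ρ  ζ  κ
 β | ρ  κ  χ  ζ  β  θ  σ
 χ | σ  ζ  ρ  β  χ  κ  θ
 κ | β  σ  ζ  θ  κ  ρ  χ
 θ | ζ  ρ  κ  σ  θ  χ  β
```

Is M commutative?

Yes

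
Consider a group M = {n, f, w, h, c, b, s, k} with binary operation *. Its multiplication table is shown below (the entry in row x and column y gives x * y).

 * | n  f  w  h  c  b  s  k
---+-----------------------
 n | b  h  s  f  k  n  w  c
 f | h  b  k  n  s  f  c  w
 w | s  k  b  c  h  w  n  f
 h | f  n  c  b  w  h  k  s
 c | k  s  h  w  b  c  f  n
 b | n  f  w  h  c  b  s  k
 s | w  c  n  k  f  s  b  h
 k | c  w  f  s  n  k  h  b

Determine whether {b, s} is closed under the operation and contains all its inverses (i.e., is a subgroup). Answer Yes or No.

Yes

{b, s} contains the identity b.
Checking products: every product of two elements of {b, s} (read from the table) lies in {b, s}, so the set is closed.
In a finite group, a nonempty closed subset is a subgroup. So {b, s} ≤ M.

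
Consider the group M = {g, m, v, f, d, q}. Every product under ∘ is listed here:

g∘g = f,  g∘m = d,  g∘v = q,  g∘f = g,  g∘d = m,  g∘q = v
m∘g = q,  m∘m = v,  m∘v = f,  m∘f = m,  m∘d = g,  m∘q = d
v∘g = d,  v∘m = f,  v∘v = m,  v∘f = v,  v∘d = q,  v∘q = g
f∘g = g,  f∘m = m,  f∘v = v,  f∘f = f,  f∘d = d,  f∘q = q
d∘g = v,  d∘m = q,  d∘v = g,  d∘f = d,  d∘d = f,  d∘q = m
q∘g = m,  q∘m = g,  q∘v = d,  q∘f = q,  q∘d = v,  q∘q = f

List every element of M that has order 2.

{d, g, q}

Identity is f. Compute the order of each non-identity element by repeated multiplication:
  g: g → f  (order 2)
  m: m → v → f  (order 3)
  v: v → m → f  (order 3)
  d: d → f  (order 2)
  q: q → f  (order 2)
Elements of order 2: {d, g, q}.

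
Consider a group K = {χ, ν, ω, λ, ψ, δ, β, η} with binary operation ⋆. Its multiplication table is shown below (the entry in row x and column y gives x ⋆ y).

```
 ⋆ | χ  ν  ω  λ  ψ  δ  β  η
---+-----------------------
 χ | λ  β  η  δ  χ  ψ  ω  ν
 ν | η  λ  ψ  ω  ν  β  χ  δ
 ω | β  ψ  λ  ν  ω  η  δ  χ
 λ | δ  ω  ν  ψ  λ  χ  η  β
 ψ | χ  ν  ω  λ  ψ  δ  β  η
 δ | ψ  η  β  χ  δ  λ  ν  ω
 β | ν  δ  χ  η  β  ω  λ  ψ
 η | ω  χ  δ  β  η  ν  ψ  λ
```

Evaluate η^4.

ψ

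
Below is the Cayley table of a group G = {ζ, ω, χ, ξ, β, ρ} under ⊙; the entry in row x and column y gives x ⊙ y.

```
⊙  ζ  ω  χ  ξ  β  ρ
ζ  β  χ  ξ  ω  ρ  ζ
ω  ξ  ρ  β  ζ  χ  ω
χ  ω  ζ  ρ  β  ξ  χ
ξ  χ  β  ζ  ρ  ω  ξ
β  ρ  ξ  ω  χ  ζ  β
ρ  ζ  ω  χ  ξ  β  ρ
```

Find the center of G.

{ρ}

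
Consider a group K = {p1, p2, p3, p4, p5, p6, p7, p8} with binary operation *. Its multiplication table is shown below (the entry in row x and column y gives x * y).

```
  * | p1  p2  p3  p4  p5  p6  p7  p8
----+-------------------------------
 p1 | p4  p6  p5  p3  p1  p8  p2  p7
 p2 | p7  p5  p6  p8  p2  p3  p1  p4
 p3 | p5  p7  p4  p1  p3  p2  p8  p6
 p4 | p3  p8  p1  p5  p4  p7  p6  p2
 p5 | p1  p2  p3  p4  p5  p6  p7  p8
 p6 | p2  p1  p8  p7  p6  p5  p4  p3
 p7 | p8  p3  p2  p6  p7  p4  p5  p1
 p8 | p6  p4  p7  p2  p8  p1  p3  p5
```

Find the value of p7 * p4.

p6

Read row p7, column p4: p7 * p4 = p6.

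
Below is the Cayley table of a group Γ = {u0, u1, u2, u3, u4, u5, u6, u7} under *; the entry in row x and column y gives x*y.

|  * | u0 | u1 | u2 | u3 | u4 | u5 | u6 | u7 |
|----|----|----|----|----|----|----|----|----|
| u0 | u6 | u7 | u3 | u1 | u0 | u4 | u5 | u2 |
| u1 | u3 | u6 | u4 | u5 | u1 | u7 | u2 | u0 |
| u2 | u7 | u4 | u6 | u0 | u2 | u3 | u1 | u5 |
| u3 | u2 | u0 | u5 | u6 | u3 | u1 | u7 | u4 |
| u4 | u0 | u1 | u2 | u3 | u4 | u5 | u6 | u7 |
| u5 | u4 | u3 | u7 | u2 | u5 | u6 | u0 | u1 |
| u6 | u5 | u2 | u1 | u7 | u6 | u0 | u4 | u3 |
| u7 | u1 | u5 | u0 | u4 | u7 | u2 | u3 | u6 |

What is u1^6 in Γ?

u1^1 = u1
u1^2 = u1*u1 = u6
u1^3 = u6*u1 = u2
u1^4 = u2*u1 = u4
u1^5 = u4*u1 = u1
u1^6 = u1*u1 = u6
(Structurally, Γ here is isomorphic to the quaternion group Q_8.)

u6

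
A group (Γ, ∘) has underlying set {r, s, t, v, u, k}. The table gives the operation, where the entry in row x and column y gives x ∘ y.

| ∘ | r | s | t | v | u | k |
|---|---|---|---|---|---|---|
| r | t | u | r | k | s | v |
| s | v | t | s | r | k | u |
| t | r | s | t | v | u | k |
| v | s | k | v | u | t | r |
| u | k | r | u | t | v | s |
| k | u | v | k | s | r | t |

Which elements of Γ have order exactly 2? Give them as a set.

Identity is t. Compute the order of each non-identity element by repeated multiplication:
  r: r → t  (order 2)
  s: s → t  (order 2)
  v: v → u → t  (order 3)
  u: u → v → t  (order 3)
  k: k → t  (order 2)
Elements of order 2: {k, r, s}.
(Structurally, Γ here is isomorphic to the symmetric group S_3.)

{k, r, s}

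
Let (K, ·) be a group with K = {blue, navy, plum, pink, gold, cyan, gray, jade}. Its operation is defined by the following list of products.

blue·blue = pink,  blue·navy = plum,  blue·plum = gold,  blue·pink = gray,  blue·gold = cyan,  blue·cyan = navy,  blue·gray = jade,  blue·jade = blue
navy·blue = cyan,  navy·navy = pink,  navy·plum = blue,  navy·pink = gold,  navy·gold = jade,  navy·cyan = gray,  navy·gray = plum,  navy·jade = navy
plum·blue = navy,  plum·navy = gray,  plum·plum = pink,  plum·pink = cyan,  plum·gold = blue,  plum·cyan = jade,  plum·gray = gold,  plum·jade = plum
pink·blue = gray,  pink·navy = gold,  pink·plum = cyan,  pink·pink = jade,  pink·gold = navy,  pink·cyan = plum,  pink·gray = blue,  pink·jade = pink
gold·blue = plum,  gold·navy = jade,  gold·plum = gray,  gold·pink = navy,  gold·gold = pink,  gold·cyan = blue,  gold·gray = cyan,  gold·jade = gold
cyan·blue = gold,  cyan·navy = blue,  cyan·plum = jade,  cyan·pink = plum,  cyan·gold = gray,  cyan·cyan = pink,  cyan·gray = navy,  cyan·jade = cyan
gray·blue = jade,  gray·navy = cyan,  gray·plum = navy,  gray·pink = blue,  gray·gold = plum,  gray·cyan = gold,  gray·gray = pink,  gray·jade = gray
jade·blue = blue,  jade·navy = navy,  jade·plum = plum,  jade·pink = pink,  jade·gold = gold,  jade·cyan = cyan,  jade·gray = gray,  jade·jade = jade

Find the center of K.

An element z is central iff its row equals its column in the table.
For gray: gray·navy = cyan ≠ plum = navy·gray, so gray ∉ Z.
Checking each element this way leaves Z(K) = {jade, pink}.

{jade, pink}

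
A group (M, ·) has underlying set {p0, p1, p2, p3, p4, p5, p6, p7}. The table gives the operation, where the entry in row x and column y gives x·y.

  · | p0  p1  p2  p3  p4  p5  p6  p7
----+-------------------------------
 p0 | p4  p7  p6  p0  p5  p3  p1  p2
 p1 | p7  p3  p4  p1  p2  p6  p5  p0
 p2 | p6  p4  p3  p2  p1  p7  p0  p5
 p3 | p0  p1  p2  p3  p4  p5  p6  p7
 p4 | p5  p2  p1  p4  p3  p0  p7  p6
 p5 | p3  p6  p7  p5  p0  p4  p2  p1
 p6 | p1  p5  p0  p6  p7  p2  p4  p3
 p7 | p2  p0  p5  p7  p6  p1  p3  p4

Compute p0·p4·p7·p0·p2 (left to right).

p5

p0·p4 = p5
p5·p7 = p1
p1·p0 = p7
p7·p2 = p5
(Structurally, M here is isomorphic to Z_2 x Z_4.)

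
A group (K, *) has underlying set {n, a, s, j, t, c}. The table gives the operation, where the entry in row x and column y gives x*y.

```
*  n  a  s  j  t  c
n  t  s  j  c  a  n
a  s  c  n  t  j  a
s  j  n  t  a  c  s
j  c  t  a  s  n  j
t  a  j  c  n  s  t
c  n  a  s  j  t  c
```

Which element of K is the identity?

The identity e satisfies e*x = x for all x, so its row in the table reproduces the column headers.
Row c reads: n, a, s, j, t, c — exactly the header order. So c is the identity.

c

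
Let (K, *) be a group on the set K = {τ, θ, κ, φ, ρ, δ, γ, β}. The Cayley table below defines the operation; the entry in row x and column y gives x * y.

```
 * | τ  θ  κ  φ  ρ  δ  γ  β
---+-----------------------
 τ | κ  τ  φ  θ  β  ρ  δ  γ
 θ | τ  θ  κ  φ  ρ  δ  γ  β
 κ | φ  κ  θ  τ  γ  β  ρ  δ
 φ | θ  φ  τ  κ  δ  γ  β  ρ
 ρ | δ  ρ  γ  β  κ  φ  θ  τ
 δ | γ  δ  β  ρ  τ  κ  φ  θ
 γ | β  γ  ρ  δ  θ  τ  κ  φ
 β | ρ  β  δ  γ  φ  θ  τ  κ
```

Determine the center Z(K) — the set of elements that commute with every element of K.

An element z is central iff its row equals its column in the table.
For φ: φ * δ = γ ≠ ρ = δ * φ, so φ ∉ Z.
Checking each element this way leaves Z(K) = {θ, κ}.

{θ, κ}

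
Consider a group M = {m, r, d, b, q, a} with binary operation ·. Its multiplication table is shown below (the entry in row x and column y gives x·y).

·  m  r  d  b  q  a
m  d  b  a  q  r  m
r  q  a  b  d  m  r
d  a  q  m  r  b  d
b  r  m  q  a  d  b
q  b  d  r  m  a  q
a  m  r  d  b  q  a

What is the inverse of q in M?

First locate the identity: row a matches the header, so a is the identity.
Scan row q for a: q·q = a. Hence q^(-1) = q.
(Structurally, M here is isomorphic to the symmetric group S_3.)

q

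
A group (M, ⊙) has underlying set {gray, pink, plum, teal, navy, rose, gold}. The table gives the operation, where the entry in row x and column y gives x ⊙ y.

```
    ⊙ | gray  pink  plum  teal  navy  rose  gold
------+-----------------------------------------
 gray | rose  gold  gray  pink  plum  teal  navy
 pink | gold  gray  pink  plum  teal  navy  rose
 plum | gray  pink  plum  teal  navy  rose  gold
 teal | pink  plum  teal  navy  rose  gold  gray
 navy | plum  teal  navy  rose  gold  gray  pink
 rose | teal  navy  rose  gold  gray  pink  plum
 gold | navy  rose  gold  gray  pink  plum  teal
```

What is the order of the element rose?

The identity element is plum (its row matches the header).
rose^1 = rose
rose^2 = rose ⊙ rose = pink
rose^3 = pink ⊙ rose = navy
rose^4 = navy ⊙ rose = gray
rose^5 = gray ⊙ rose = teal
rose^6 = teal ⊙ rose = gold
rose^7 = gold ⊙ rose = plum
The first power of rose equal to the identity is rose^7, so ord(rose) = 7.

7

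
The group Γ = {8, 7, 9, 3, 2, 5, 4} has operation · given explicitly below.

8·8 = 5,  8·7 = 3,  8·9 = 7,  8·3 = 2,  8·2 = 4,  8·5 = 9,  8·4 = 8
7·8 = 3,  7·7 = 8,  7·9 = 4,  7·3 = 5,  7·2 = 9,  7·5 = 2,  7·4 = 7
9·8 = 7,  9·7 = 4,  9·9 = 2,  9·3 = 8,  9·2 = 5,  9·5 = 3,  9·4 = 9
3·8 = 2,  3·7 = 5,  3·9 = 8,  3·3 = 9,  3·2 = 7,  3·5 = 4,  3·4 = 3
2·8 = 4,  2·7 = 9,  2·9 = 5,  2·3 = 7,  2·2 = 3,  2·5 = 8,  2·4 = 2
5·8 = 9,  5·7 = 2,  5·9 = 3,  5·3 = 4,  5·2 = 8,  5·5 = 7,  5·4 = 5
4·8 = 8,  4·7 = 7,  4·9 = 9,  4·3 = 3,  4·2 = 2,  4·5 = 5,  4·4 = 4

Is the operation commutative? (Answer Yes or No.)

Yes

Check whether the table is symmetric across its main diagonal.
Every entry (row x, col y) equals the entry (row y, col x), so Γ is abelian.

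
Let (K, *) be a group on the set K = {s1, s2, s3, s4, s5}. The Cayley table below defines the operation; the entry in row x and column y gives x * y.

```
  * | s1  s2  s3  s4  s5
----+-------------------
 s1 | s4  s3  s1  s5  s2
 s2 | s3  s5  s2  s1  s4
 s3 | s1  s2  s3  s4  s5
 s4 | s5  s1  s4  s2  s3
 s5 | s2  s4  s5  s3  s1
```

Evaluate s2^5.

s3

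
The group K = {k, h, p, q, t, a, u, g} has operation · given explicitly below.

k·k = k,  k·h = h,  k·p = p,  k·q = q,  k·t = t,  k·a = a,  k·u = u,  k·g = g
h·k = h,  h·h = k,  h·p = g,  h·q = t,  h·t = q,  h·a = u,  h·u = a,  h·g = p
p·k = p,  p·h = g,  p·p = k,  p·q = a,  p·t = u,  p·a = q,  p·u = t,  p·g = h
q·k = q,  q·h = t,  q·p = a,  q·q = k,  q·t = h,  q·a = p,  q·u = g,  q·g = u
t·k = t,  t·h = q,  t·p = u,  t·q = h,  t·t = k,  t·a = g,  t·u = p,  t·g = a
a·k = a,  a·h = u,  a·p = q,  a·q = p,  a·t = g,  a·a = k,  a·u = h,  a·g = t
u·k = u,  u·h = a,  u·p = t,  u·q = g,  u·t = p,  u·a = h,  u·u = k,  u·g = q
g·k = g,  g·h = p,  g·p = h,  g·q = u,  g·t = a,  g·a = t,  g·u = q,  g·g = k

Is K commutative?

Check whether the table is symmetric across its main diagonal.
Every entry (row x, col y) equals the entry (row y, col x), so K is abelian.

Yes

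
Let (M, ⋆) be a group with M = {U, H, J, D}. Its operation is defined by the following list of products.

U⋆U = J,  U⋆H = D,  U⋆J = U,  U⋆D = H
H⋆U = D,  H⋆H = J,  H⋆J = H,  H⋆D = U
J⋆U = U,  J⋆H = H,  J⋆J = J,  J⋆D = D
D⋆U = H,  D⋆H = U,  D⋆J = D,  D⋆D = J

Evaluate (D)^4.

J

D^1 = D
D^2 = D ⋆ D = J
D^3 = J ⋆ D = D
D^4 = D ⋆ D = J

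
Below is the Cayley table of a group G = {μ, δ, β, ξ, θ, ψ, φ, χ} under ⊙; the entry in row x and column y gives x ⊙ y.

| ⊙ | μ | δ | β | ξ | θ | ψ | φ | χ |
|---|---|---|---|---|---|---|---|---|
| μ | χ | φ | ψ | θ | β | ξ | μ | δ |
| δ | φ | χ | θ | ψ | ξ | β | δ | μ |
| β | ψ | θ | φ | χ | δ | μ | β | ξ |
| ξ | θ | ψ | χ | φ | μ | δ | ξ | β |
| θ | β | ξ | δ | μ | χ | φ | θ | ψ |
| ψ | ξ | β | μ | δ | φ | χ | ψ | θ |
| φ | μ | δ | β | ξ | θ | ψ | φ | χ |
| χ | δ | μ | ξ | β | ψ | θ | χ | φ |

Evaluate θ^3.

ψ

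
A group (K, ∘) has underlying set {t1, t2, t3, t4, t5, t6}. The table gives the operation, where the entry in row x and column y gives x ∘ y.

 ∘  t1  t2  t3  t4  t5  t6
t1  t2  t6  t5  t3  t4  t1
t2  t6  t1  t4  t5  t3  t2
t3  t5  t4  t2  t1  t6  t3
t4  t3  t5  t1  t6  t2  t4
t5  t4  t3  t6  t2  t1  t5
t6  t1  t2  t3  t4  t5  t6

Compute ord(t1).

The identity element is t6 (its row matches the header).
t1^1 = t1
t1^2 = t1 ∘ t1 = t2
t1^3 = t2 ∘ t1 = t6
The first power of t1 equal to the identity is t1^3, so ord(t1) = 3.

3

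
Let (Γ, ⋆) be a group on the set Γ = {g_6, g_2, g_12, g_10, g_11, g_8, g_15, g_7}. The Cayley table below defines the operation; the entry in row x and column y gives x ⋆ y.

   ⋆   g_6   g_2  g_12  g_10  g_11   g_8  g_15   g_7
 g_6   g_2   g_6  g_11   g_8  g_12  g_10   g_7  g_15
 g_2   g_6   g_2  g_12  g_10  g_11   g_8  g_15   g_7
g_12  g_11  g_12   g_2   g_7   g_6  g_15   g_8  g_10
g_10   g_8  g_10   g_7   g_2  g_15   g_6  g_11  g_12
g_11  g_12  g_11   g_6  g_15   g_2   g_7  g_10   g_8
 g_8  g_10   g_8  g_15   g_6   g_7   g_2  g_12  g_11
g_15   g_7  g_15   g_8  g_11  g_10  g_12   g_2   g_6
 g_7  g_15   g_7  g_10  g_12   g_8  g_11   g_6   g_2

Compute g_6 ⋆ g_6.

Read row g_6, column g_6: g_6 ⋆ g_6 = g_2.
(Structurally, Γ here is isomorphic to the elementary abelian group (Z_2)^3.)

g_2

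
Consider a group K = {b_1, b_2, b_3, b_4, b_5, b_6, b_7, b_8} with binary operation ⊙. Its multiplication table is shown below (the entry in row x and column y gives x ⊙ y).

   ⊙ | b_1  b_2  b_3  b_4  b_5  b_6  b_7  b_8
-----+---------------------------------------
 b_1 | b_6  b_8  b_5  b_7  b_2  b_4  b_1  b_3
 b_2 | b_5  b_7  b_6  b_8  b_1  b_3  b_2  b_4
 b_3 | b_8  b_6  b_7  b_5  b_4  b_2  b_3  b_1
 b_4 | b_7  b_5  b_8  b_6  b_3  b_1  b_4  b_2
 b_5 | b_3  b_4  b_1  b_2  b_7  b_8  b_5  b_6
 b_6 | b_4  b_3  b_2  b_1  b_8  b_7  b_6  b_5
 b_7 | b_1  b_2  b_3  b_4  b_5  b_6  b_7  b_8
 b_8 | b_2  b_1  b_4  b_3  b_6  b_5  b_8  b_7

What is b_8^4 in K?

b_7

b_8^1 = b_8
b_8^2 = b_8 ⊙ b_8 = b_7
b_8^3 = b_7 ⊙ b_8 = b_8
b_8^4 = b_8 ⊙ b_8 = b_7
(Structurally, K here is isomorphic to the dihedral group D_4.)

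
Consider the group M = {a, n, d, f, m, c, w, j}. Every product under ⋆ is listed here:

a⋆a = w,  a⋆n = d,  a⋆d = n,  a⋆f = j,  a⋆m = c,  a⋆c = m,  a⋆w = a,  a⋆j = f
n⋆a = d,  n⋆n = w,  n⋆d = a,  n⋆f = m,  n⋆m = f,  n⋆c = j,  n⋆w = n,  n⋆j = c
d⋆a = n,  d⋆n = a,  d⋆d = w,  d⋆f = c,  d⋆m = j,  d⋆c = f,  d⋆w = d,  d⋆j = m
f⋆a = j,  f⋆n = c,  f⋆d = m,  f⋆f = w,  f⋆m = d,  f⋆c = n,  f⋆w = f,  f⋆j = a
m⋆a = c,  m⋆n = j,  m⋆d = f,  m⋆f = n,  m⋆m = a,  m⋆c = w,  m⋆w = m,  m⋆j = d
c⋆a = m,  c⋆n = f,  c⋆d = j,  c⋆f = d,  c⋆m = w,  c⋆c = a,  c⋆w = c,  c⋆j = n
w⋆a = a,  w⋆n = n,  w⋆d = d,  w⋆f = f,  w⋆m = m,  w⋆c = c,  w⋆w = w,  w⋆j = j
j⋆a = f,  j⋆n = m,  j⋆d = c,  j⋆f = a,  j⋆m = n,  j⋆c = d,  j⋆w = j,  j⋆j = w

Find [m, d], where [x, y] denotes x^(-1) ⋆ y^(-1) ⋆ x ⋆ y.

Identity is w; from the table m^(-1) = c and d^(-1) = d.
c ⋆ d = j
j ⋆ m = n
n ⋆ d = a

a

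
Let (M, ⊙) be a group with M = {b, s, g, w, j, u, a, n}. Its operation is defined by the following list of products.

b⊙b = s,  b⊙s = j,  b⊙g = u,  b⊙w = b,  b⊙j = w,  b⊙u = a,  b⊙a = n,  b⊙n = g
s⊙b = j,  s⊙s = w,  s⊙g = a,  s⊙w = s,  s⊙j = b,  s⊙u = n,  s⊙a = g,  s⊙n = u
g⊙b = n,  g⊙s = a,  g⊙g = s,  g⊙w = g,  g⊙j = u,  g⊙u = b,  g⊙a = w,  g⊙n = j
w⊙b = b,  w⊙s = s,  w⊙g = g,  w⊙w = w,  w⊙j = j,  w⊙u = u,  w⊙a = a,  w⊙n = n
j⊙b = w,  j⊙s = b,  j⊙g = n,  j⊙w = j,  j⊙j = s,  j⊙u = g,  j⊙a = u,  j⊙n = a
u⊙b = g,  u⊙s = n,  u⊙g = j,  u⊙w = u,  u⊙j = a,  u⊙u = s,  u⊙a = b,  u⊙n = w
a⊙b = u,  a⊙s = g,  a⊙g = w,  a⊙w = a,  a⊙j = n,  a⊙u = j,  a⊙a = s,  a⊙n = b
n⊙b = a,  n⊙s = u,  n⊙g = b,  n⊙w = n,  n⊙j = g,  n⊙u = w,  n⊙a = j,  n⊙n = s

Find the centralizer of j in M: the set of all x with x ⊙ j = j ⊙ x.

{b, j, s, w}

Compare row j with column j entry by entry.
s ⊙ j = b = j ⊙ s, so s commutes with j.
u ⊙ j = a but j ⊙ u = g, so u does not.
Collecting the elements that commute with j: C(j) = {b, j, s, w}.
(Structurally, M here is isomorphic to the quaternion group Q_8.)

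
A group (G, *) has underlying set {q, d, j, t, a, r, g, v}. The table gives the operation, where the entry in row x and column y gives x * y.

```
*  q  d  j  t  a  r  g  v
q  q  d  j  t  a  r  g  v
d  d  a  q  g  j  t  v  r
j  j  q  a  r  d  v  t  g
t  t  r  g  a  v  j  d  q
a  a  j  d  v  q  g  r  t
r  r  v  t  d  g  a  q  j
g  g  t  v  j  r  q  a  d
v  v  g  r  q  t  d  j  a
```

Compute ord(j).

The identity element is q (its row matches the header).
j^1 = j
j^2 = j * j = a
j^3 = a * j = d
j^4 = d * j = q
The first power of j equal to the identity is j^4, so ord(j) = 4.

4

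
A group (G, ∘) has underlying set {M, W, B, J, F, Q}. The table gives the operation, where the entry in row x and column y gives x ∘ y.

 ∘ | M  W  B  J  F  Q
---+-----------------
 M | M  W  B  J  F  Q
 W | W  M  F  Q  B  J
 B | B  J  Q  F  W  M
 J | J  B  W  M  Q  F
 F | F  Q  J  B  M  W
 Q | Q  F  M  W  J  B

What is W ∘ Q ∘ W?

B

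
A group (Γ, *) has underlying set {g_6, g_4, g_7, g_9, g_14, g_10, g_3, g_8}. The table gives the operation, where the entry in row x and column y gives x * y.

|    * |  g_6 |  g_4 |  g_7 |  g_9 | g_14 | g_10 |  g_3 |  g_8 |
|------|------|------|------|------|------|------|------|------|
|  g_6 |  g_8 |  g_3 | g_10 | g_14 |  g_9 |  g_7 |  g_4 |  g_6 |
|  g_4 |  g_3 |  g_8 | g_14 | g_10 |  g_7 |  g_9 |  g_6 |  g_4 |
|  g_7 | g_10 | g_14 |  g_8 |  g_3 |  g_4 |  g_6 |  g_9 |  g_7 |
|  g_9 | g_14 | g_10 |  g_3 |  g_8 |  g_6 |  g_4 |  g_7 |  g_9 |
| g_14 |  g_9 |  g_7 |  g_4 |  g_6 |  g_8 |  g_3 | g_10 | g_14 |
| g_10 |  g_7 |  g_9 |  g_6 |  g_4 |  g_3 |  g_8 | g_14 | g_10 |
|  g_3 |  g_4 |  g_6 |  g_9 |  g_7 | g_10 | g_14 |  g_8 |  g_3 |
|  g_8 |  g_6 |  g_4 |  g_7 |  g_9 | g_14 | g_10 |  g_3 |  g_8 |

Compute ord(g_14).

The identity element is g_8 (its row matches the header).
g_14^1 = g_14
g_14^2 = g_14 * g_14 = g_8
The first power of g_14 equal to the identity is g_14^2, so ord(g_14) = 2.
(Structurally, Γ here is isomorphic to the elementary abelian group (Z_2)^3.)

2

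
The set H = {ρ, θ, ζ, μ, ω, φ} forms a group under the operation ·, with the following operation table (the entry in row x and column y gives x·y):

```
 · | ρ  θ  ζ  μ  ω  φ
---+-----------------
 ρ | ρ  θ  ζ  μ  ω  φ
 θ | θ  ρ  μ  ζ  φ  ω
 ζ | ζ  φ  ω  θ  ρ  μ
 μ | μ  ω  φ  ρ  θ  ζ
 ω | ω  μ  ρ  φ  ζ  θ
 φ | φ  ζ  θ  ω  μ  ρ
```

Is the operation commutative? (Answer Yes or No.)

No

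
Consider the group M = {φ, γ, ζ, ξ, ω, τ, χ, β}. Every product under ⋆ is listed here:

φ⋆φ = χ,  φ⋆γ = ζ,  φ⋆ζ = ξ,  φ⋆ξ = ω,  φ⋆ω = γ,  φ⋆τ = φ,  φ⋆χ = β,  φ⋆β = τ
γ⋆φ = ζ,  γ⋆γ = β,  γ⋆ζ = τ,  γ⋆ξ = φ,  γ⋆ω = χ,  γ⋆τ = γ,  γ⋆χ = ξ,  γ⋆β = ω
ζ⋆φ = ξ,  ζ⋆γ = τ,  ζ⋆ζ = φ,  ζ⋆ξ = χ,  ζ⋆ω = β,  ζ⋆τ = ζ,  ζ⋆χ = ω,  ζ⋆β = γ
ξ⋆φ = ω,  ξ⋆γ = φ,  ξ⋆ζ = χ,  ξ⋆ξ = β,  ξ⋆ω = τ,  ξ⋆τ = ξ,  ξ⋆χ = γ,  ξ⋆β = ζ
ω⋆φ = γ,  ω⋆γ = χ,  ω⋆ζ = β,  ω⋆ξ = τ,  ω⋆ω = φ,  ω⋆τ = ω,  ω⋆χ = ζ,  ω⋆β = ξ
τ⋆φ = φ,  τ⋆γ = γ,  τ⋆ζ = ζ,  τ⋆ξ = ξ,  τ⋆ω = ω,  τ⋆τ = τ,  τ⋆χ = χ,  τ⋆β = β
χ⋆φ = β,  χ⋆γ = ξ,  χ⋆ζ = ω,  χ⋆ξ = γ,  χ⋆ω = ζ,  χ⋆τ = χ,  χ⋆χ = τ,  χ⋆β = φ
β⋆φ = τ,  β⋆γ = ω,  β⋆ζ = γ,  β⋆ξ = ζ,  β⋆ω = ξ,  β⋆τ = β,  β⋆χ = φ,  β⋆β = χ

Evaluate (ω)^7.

ξ

ω^1 = ω
ω^2 = ω ⋆ ω = φ
ω^3 = φ ⋆ ω = γ
ω^4 = γ ⋆ ω = χ
ω^5 = χ ⋆ ω = ζ
ω^6 = ζ ⋆ ω = β
ω^7 = β ⋆ ω = ξ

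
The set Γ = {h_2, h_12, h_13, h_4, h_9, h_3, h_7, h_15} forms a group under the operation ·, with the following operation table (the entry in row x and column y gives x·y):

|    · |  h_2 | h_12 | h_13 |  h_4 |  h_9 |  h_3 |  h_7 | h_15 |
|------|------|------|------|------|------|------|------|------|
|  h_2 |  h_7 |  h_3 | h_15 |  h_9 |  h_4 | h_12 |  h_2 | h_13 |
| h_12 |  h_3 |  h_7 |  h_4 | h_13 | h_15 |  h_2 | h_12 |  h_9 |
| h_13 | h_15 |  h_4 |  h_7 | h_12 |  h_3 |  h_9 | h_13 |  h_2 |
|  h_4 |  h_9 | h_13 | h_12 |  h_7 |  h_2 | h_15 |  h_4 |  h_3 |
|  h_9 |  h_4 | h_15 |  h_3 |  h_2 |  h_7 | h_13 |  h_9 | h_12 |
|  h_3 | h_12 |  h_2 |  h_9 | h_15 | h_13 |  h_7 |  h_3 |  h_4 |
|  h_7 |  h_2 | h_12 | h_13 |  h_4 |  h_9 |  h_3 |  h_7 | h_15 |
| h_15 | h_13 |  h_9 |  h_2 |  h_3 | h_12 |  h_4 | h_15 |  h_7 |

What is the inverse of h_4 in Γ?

First locate the identity: row h_7 matches the header, so h_7 is the identity.
Scan row h_4 for h_7: h_4·h_4 = h_7. Hence h_4^(-1) = h_4.
(Structurally, Γ here is isomorphic to the elementary abelian group (Z_2)^3.)

h_4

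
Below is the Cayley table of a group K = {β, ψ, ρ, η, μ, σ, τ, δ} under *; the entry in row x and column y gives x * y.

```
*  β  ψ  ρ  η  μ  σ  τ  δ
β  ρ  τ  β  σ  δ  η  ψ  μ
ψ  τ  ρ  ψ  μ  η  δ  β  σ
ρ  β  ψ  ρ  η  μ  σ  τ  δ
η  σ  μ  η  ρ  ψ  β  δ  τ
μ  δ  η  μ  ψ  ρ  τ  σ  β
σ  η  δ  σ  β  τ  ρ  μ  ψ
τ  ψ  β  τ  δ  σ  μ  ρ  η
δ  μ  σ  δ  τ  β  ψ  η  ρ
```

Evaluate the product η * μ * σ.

δ

η * μ = ψ
ψ * σ = δ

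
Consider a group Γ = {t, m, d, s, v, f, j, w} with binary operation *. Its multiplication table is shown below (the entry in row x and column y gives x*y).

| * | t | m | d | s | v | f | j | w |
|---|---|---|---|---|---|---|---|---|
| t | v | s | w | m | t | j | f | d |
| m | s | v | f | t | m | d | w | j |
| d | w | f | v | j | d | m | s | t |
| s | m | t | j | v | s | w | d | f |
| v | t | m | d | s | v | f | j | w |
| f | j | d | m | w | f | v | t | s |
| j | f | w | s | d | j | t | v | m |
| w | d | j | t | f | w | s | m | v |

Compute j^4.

v

j^1 = j
j^2 = j*j = v
j^3 = v*j = j
j^4 = j*j = v
(Structurally, Γ here is isomorphic to the elementary abelian group (Z_2)^3.)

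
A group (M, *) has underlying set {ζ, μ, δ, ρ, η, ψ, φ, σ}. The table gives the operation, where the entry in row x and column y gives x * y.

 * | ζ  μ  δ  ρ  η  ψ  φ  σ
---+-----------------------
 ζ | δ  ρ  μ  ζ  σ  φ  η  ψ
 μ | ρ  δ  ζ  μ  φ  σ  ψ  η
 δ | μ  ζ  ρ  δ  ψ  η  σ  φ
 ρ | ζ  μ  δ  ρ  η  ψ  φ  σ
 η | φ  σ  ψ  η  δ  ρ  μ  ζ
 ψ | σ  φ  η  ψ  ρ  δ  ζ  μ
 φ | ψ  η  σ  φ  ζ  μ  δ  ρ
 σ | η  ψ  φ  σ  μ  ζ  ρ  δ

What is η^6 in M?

δ

η^1 = η
η^2 = η * η = δ
η^3 = δ * η = ψ
η^4 = ψ * η = ρ
η^5 = ρ * η = η
η^6 = η * η = δ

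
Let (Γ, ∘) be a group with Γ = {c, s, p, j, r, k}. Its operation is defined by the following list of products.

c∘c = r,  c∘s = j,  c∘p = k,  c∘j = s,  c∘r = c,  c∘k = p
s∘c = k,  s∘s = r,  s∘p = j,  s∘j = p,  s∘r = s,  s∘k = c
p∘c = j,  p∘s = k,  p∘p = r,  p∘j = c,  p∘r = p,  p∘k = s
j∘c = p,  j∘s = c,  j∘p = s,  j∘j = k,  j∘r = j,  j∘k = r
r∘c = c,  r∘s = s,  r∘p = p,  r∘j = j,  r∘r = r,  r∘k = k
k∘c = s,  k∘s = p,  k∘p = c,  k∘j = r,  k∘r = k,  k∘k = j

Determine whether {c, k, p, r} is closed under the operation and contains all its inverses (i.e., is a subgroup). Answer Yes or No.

No

k ∘ k = j, which is not in {c, k, p, r}.
The subset is not closed under ∘, so it is not a subgroup.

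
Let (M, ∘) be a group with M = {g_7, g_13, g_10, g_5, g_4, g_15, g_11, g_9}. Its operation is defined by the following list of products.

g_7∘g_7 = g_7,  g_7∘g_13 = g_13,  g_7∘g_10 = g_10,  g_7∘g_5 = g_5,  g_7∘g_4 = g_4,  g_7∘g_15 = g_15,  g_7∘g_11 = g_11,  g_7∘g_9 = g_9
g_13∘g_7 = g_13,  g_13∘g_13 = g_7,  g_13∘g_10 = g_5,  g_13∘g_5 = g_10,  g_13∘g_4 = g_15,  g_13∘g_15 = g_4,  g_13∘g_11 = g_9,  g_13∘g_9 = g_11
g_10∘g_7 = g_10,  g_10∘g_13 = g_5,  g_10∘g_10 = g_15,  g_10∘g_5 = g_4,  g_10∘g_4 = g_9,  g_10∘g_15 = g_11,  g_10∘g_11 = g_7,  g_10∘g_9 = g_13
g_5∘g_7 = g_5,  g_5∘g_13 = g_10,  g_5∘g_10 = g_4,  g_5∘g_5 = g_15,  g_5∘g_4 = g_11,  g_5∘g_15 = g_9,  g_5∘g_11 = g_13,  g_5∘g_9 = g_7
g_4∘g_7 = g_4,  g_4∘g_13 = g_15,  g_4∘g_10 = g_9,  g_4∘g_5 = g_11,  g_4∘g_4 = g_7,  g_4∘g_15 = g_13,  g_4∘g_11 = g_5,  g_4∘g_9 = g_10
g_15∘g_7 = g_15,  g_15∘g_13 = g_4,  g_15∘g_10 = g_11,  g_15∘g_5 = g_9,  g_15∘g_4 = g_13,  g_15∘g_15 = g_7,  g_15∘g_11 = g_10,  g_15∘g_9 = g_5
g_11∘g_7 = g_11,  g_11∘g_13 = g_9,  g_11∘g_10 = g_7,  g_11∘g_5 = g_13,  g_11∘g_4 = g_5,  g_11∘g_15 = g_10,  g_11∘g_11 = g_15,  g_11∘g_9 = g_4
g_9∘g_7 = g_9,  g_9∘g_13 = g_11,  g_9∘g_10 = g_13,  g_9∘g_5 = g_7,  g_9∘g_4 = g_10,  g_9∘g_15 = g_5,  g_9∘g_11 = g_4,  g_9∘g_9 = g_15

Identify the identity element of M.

g_7

The identity e satisfies e ∘ x = x for all x, so its row in the table reproduces the column headers.
Row g_7 reads: g_7, g_13, g_10, g_5, g_4, g_15, g_11, g_9 — exactly the header order. So g_7 is the identity.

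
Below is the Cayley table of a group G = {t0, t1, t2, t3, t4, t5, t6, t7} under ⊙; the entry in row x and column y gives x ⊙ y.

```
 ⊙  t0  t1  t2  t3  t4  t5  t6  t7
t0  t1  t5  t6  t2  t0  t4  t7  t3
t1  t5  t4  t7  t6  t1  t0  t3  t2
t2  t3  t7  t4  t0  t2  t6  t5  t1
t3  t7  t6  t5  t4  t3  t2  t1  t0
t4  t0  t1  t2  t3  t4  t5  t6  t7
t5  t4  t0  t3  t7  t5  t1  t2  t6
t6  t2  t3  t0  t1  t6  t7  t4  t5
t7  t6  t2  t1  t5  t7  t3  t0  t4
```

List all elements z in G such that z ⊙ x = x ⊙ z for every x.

An element z is central iff its row equals its column in the table.
For t7: t7 ⊙ t0 = t6 ≠ t3 = t0 ⊙ t7, so t7 ∉ Z.
Checking each element this way leaves Z(G) = {t1, t4}.

{t1, t4}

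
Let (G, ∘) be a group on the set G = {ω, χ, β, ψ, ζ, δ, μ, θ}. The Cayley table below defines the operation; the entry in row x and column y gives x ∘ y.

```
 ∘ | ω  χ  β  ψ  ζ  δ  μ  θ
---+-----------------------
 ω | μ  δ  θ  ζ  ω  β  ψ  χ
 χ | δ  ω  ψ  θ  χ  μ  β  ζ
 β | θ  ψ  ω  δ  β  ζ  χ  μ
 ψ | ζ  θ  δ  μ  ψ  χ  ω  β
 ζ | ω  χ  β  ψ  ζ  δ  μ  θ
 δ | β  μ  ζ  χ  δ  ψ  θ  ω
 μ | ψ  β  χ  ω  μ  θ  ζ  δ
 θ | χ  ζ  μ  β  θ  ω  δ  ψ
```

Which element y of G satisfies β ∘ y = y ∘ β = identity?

δ

First locate the identity: row ζ matches the header, so ζ is the identity.
Scan row β for ζ: β ∘ δ = ζ. Hence β^(-1) = δ.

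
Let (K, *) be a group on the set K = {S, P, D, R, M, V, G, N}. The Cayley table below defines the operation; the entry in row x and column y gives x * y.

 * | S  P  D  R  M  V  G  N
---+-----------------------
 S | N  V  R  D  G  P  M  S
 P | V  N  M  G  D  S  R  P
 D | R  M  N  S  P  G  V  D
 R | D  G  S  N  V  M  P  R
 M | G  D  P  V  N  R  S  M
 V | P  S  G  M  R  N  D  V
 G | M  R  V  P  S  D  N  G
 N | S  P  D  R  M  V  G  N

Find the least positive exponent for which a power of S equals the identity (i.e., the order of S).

2

The identity element is N (its row matches the header).
S^1 = S
S^2 = S * S = N
The first power of S equal to the identity is S^2, so ord(S) = 2.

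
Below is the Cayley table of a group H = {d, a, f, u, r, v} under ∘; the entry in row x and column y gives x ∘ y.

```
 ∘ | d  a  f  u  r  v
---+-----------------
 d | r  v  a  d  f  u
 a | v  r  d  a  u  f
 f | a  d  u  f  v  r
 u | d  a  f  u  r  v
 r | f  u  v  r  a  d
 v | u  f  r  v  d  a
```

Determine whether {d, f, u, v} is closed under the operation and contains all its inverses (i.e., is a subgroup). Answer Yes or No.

v ∘ v = a, which is not in {d, f, u, v}.
The subset is not closed under ∘, so it is not a subgroup.

No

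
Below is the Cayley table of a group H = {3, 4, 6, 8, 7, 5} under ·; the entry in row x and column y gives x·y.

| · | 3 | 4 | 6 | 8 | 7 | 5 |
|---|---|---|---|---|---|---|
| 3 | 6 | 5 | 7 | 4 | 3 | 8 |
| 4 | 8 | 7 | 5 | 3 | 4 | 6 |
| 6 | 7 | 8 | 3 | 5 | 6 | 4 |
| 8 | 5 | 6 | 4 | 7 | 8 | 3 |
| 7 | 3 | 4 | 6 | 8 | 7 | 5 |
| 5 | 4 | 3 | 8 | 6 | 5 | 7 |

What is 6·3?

Read row 6, column 3: 6·3 = 7.

7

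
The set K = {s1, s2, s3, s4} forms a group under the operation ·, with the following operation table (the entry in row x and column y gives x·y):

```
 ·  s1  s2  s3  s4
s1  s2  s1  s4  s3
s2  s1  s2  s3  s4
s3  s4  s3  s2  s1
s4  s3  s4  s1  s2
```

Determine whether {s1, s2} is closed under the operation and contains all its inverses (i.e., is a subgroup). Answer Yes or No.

{s1, s2} contains the identity s2.
Checking products: every product of two elements of {s1, s2} (read from the table) lies in {s1, s2}, so the set is closed.
In a finite group, a nonempty closed subset is a subgroup. So {s1, s2} ≤ K.

Yes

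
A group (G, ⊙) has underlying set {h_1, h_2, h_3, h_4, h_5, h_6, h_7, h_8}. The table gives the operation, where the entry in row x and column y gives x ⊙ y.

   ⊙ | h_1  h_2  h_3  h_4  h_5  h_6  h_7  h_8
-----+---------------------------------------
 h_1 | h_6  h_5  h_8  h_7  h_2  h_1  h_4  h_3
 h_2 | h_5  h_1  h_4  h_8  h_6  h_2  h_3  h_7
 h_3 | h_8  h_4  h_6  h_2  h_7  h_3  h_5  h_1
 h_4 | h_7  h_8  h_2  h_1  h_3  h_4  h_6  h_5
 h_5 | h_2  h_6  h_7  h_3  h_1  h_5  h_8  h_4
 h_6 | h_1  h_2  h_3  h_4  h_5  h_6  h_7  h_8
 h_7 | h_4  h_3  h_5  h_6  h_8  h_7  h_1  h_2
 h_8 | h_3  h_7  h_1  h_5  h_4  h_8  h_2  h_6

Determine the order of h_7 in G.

The identity element is h_6 (its row matches the header).
h_7^1 = h_7
h_7^2 = h_7 ⊙ h_7 = h_1
h_7^3 = h_1 ⊙ h_7 = h_4
h_7^4 = h_4 ⊙ h_7 = h_6
The first power of h_7 equal to the identity is h_7^4, so ord(h_7) = 4.
(Structurally, G here is isomorphic to Z_2 x Z_4.)

4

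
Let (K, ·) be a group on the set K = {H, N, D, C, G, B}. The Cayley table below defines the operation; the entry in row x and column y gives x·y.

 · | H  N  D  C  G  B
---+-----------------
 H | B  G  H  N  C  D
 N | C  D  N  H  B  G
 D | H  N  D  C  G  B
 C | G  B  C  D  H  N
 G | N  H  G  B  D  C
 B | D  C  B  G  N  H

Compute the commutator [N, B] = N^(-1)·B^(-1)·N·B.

H

Identity is D; from the table N^(-1) = N and B^(-1) = H.
N·H = C
C·N = B
B·B = H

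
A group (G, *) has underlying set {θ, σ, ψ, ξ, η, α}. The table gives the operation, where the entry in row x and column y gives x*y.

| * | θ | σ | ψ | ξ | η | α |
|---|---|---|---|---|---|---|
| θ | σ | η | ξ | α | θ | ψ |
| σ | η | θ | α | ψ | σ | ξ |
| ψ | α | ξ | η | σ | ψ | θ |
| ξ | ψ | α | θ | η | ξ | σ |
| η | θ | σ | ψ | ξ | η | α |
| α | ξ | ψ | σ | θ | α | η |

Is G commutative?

σ*ψ = α but ψ*σ = ξ.
Since σ and ψ do not commute, G is not abelian.

No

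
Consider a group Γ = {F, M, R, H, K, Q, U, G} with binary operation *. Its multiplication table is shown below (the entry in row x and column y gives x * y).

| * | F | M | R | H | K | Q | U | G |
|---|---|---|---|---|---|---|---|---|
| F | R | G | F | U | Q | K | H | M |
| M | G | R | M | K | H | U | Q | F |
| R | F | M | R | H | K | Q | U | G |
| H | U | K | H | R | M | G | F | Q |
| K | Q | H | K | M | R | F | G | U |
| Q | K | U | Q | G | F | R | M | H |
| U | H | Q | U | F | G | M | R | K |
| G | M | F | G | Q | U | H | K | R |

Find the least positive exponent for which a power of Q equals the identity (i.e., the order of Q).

2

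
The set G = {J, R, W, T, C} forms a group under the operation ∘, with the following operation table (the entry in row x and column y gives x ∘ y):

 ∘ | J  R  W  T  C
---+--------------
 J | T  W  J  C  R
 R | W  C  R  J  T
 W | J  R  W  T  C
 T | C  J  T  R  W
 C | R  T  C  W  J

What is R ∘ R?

C

Read row R, column R: R ∘ R = C.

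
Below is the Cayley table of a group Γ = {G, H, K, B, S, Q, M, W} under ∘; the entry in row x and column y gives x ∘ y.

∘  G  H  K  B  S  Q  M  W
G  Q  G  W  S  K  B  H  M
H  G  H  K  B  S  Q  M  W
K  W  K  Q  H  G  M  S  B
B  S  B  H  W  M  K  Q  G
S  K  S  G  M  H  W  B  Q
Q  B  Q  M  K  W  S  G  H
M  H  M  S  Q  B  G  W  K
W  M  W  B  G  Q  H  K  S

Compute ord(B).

8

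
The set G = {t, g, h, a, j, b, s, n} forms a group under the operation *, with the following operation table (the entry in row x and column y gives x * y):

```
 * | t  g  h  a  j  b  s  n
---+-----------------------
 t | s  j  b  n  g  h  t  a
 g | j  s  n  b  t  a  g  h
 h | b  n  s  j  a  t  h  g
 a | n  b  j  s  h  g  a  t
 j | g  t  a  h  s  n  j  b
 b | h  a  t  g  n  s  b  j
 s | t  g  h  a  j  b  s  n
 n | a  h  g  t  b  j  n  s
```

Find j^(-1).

First locate the identity: row s matches the header, so s is the identity.
Scan row j for s: j * j = s. Hence j^(-1) = j.

j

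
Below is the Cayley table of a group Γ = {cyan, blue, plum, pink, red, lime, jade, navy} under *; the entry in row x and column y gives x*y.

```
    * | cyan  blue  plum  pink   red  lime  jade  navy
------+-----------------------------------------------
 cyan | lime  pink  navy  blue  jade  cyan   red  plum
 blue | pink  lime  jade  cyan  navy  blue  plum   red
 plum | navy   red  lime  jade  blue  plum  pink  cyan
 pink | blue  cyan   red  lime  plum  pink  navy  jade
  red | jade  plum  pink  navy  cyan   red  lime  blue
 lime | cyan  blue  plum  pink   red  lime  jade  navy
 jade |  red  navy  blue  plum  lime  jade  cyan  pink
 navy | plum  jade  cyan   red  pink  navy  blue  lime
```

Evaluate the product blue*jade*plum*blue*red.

navy

blue*jade = plum
plum*plum = lime
lime*blue = blue
blue*red = navy
(Structurally, Γ here is isomorphic to the dihedral group D_4.)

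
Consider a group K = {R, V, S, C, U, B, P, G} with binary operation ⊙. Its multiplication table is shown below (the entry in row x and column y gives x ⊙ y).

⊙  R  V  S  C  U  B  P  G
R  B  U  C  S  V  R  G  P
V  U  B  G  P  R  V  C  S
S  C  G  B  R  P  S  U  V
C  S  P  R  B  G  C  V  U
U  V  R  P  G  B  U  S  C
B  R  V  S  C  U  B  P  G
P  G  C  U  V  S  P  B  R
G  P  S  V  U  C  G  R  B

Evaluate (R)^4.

B

R^1 = R
R^2 = R ⊙ R = B
R^3 = B ⊙ R = R
R^4 = R ⊙ R = B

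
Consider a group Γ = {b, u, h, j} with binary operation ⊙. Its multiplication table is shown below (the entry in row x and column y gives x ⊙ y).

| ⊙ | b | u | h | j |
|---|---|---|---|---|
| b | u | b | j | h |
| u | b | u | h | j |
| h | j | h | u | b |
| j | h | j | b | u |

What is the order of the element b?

The identity element is u (its row matches the header).
b^1 = b
b^2 = b ⊙ b = u
The first power of b equal to the identity is b^2, so ord(b) = 2.

2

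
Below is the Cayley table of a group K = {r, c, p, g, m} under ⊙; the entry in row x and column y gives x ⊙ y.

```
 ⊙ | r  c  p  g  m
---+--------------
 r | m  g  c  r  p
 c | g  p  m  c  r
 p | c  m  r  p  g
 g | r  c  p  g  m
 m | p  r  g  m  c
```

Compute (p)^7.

r

p^1 = p
p^2 = p ⊙ p = r
p^3 = r ⊙ p = c
p^4 = c ⊙ p = m
p^5 = m ⊙ p = g
p^6 = g ⊙ p = p
p^7 = p ⊙ p = r
(Structurally, K here is isomorphic to the cyclic group Z_5.)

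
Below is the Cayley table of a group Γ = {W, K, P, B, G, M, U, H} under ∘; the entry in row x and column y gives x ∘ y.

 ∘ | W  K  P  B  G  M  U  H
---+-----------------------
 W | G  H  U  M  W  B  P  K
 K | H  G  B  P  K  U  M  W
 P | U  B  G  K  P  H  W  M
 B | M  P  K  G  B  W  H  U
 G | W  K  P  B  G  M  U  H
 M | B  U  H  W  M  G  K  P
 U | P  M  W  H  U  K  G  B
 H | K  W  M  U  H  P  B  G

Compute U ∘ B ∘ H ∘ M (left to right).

U ∘ B = H
H ∘ H = G
G ∘ M = M

M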